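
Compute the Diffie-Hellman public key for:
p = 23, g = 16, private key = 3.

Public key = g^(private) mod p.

Step 1: A = g^a mod p = 16^3 mod 23.
  16^1 mod 23 = 16
  16^2 mod 23 = (16 * 16) mod 23 = 3
  16^3 mod 23 = (3 * 16) mod 23 = 2
Result: A = 2.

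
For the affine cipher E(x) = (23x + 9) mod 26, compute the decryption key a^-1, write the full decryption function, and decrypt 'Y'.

Step 1: Find a^-1, the modular inverse of 23 mod 26.
Step 2: We need 23 * a^-1 = 1 (mod 26).
Step 3: 23 * 17 = 391 = 15 * 26 + 1, so a^-1 = 17.
Step 4: D(y) = 17(y - 9) mod 26.
Step 5: Apply to 'Y' (y = 24): D(24) = 17 * (24 - 9) mod 26 = 17 * 15 mod 26 = 21 -> 'V'.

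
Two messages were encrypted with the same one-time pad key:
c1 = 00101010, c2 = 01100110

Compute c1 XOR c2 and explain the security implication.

Step 1: c1 XOR c2 = (m1 XOR k) XOR (m2 XOR k).
Step 2: By XOR associativity/commutativity: = m1 XOR m2 XOR k XOR k = m1 XOR m2.
Step 3: 00101010 XOR 01100110 = 01001100 = 76.
Step 4: The key cancels out! An attacker learns m1 XOR m2 = 76, revealing the relationship between plaintexts.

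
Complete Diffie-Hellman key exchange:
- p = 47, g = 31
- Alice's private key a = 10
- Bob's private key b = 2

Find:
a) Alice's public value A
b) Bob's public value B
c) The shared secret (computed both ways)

Step 1: A = g^a mod p = 31^10 mod 47 = 36.
Step 2: B = g^b mod p = 31^2 mod 47 = 21.
Step 3: Alice computes s = B^a mod p = 21^10 mod 47 = 27.
Step 4: Bob computes s = A^b mod p = 36^2 mod 47 = 27.
Both sides agree: shared secret = 27.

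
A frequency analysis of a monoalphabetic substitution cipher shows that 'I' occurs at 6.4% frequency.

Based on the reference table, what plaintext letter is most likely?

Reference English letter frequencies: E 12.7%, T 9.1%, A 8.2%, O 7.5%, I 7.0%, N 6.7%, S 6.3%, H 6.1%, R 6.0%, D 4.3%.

Step 1: The observed frequency is 6.4%.
Step 2: Compare with English frequencies:
  E: 12.7% (difference: 6.3%)
  T: 9.1% (difference: 2.7%)
  A: 8.2% (difference: 1.8%)
  O: 7.5% (difference: 1.1%)
  I: 7.0% (difference: 0.6%)
  N: 6.7% (difference: 0.3%)
  S: 6.3% (difference: 0.1%) <-- closest
  H: 6.1% (difference: 0.3%)
  R: 6.0% (difference: 0.4%)
  D: 4.3% (difference: 2.1%)
Step 3: 'I' most likely represents 'S' (frequency 6.3%).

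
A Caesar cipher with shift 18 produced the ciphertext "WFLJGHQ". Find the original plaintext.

Step 1: Reverse the shift by subtracting 18 from each letter position.
  W (position 22) -> position (22-18) mod 26 = 4 -> E
  F (position 5) -> position (5-18) mod 26 = 13 -> N
  L (position 11) -> position (11-18) mod 26 = 19 -> T
  J (position 9) -> position (9-18) mod 26 = 17 -> R
  G (position 6) -> position (6-18) mod 26 = 14 -> O
  H (position 7) -> position (7-18) mod 26 = 15 -> P
  Q (position 16) -> position (16-18) mod 26 = 24 -> Y
Decrypted message: ENTROPY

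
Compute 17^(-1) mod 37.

Step 1: We need x such that 17 * x = 1 (mod 37).
Step 2: Using the extended Euclidean algorithm or trial:
  17 * 24 = 408 = 11 * 37 + 1.
Step 3: Since 408 mod 37 = 1, the inverse is x = 24.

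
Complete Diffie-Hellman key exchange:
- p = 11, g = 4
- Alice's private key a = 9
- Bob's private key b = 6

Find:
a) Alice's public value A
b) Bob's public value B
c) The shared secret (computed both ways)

Step 1: A = g^a mod p = 4^9 mod 11 = 3.
Step 2: B = g^b mod p = 4^6 mod 11 = 4.
Step 3: Alice computes s = B^a mod p = 4^9 mod 11 = 3.
Step 4: Bob computes s = A^b mod p = 3^6 mod 11 = 3.
Both sides agree: shared secret = 3.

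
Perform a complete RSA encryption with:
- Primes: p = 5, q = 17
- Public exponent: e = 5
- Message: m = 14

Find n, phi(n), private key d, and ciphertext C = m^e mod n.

Step 1: n = 5 * 17 = 85.
Step 2: phi(n) = (5-1)(17-1) = 4 * 16 = 64.
Step 3: Find d = 5^(-1) mod 64 = 13.
  Verify: 5 * 13 = 65 = 1 (mod 64).
Step 4: C = 14^5 mod 85 = 29.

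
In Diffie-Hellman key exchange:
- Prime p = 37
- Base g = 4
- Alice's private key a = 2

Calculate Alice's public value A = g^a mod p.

Step 1: A = g^a mod p = 4^2 mod 37.
  4^1 mod 37 = 4
  4^2 mod 37 = (4 * 4) mod 37 = 16
Result: A = 16.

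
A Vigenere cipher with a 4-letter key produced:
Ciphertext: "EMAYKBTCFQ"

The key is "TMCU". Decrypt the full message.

Step 1: Key 'TMCU' has length 4. Extended key: TMCUTMCUTM
Step 2: Decrypt each position:
  E(4) - T(19) = 11 = L
  M(12) - M(12) = 0 = A
  A(0) - C(2) = 24 = Y
  Y(24) - U(20) = 4 = E
  K(10) - T(19) = 17 = R
  B(1) - M(12) = 15 = P
  T(19) - C(2) = 17 = R
  C(2) - U(20) = 8 = I
  F(5) - T(19) = 12 = M
  Q(16) - M(12) = 4 = E
Plaintext: LAYERPRIME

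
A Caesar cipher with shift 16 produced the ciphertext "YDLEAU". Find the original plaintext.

Step 1: Reverse the shift by subtracting 16 from each letter position.
  Y (position 24) -> position (24-16) mod 26 = 8 -> I
  D (position 3) -> position (3-16) mod 26 = 13 -> N
  L (position 11) -> position (11-16) mod 26 = 21 -> V
  E (position 4) -> position (4-16) mod 26 = 14 -> O
  A (position 0) -> position (0-16) mod 26 = 10 -> K
  U (position 20) -> position (20-16) mod 26 = 4 -> E
Decrypted message: INVOKE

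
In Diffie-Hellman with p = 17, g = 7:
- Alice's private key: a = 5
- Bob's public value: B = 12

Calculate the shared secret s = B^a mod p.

Step 1: s = B^a mod p = 12^5 mod 17.
  12^1 mod 17 = 12
  12^2 mod 17 = (12 * 12) mod 17 = 8
  12^3 mod 17 = (8 * 12) mod 17 = 11
  12^4 mod 17 = (11 * 12) mod 17 = 13
  12^5 mod 17 = (13 * 12) mod 17 = 3
Result: shared secret = 3.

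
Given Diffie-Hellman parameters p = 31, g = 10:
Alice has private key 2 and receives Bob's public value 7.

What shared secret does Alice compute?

Step 1: s = B^a mod p = 7^2 mod 31.
  7^1 mod 31 = 7
  7^2 mod 31 = (7 * 7) mod 31 = 18
Result: shared secret = 18.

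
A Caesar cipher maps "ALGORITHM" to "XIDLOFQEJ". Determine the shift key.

Step 1: Compare first letters: A (position 0) -> X (position 23).
Step 2: Shift = (23 - 0) mod 26 = 23.
The shift value is 23.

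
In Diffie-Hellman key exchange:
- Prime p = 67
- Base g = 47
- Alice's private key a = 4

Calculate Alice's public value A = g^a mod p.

Step 1: A = g^a mod p = 47^4 mod 67.
  47^1 mod 67 = 47
  47^2 mod 67 = (47 * 47) mod 67 = 65
  47^3 mod 67 = (65 * 47) mod 67 = 40
  47^4 mod 67 = (40 * 47) mod 67 = 4
Result: A = 4.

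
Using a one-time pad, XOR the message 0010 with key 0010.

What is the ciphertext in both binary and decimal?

Step 1: Write out the XOR operation bit by bit:
  Message: 0010
  Key:     0010
  XOR:     0000
Step 2: Convert to decimal: 0000 = 0.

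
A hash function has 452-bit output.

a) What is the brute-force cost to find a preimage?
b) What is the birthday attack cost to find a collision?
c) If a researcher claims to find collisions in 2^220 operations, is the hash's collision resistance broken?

Step 1: Preimage resistance requires brute-force of 2^452 operations.
Step 2: Collision resistance (birthday bound) = 2^(452/2) = 2^226.
Step 3: The claimed attack costs 2^220 operations.
Step 4: Since 2^220 < 2^226, the claimed attack beats the generic birthday bound, so collision resistance is broken.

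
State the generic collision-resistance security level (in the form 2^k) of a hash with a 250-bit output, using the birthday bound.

Step 1: The birthday paradox gives collision probability ~50% after sqrt(2^n) = 2^(n/2) hashes.
Step 2: For 250-bit output: 2^(250/2) = 2^125.
Step 3: Approximately 2^125 hash computations needed.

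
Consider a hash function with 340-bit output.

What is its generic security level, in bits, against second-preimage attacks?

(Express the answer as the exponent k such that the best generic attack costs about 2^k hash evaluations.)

Step 1: The hash has a 340-bit output.
Step 2: Second-preimage resistance means: given a specific input x, it should be infeasible to find a different y with h(y) = h(x).
With a 340-bit output, a generic search for a second preimage costs about 2^340 evaluations (each trial matches the fixed target with probability 2^-340).
Step 3: Security level = 340 bits.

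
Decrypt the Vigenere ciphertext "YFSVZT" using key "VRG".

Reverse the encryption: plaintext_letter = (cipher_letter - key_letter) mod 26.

Step 1: Extend key: VRGVRG
Step 2: Decrypt each letter (c - k) mod 26:
  Y(24) - V(21) = (24-21) mod 26 = 3 = D
  F(5) - R(17) = (5-17) mod 26 = 14 = O
  S(18) - G(6) = (18-6) mod 26 = 12 = M
  V(21) - V(21) = (21-21) mod 26 = 0 = A
  Z(25) - R(17) = (25-17) mod 26 = 8 = I
  T(19) - G(6) = (19-6) mod 26 = 13 = N
Plaintext: DOMAIN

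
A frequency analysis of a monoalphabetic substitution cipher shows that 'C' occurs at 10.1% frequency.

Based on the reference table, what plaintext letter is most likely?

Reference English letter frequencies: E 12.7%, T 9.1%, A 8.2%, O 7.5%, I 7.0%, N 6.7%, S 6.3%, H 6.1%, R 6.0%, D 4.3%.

Step 1: The observed frequency is 10.1%.
Step 2: Compare with English frequencies:
  E: 12.7% (difference: 2.6%)
  T: 9.1% (difference: 1.0%) <-- closest
  A: 8.2% (difference: 1.9%)
  O: 7.5% (difference: 2.6%)
  I: 7.0% (difference: 3.1%)
  N: 6.7% (difference: 3.4%)
  S: 6.3% (difference: 3.8%)
  H: 6.1% (difference: 4.0%)
  R: 6.0% (difference: 4.1%)
  D: 4.3% (difference: 5.8%)
Step 3: 'C' most likely represents 'T' (frequency 9.1%).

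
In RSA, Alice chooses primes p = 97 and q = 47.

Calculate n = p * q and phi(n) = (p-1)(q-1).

Step 1: n = p * q = 97 * 47 = 4559.
Step 2: phi(n) = (p-1)(q-1) = 96 * 46 = 4416.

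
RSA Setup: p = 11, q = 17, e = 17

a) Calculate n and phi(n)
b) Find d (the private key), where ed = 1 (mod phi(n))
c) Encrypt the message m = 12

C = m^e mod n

Step 1: n = 11 * 17 = 187.
Step 2: phi(n) = (11-1)(17-1) = 10 * 16 = 160.
Step 3: Find d = 17^(-1) mod 160 = 113.
  Verify: 17 * 113 = 1921 = 1 (mod 160).
Step 4: C = 12^17 mod 187 = 12.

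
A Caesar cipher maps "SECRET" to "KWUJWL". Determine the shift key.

Step 1: Compare first letters: S (position 18) -> K (position 10).
Step 2: Shift = (10 - 18) mod 26 = 18.
The shift value is 18.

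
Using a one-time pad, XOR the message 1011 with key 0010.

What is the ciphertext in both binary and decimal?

Step 1: Write out the XOR operation bit by bit:
  Message: 1011
  Key:     0010
  XOR:     1001
Step 2: Convert to decimal: 1001 = 9.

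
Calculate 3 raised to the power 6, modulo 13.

Step 1: Compute 3^6 mod 13 step by step, reducing modulo 13 at each step.
  3^1 mod 13 = 3
  3^2 mod 13 = (3 * 3) mod 13 = 9
  3^3 mod 13 = (9 * 3) mod 13 = 1
  3^4 mod 13 = (1 * 3) mod 13 = 3
  3^5 mod 13 = (3 * 3) mod 13 = 9
  3^6 mod 13 = (9 * 3) mod 13 = 1
Step 2: Result = 1.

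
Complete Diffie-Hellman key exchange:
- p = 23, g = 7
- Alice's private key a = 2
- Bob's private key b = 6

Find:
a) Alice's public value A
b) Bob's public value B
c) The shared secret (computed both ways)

Step 1: A = g^a mod p = 7^2 mod 23 = 3.
Step 2: B = g^b mod p = 7^6 mod 23 = 4.
Step 3: Alice computes s = B^a mod p = 4^2 mod 23 = 16.
Step 4: Bob computes s = A^b mod p = 3^6 mod 23 = 16.
Both sides agree: shared secret = 16.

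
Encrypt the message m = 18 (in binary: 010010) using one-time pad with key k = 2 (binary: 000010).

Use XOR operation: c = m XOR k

Step 1: Write out the XOR operation bit by bit:
  Message: 010010
  Key:     000010
  XOR:     010000
Step 2: Convert to decimal: 010000 = 16.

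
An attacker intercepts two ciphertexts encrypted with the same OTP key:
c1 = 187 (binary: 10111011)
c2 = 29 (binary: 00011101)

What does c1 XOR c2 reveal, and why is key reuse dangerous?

Step 1: c1 XOR c2 = (m1 XOR k) XOR (m2 XOR k).
Step 2: By XOR associativity/commutativity: = m1 XOR m2 XOR k XOR k = m1 XOR m2.
Step 3: 10111011 XOR 00011101 = 10100110 = 166.
Step 4: The key cancels out! An attacker learns m1 XOR m2 = 166, revealing the relationship between plaintexts.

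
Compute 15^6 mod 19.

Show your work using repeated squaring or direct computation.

Step 1: Compute 15^6 mod 19 step by step, reducing modulo 19 at each step.
  15^1 mod 19 = 15
  15^2 mod 19 = (15 * 15) mod 19 = 16
  15^3 mod 19 = (16 * 15) mod 19 = 12
  15^4 mod 19 = (12 * 15) mod 19 = 9
  15^5 mod 19 = (9 * 15) mod 19 = 2
  15^6 mod 19 = (2 * 15) mod 19 = 11
Step 2: Result = 11.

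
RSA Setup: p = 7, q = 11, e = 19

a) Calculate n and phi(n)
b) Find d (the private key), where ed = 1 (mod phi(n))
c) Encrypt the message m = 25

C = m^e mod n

Step 1: n = 7 * 11 = 77.
Step 2: phi(n) = (7-1)(11-1) = 6 * 10 = 60.
Step 3: Find d = 19^(-1) mod 60 = 19.
  Verify: 19 * 19 = 361 = 1 (mod 60).
Step 4: C = 25^19 mod 77 = 4.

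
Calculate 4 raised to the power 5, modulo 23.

Step 1: Compute 4^5 mod 23 step by step, reducing modulo 23 at each step.
  4^1 mod 23 = 4
  4^2 mod 23 = (4 * 4) mod 23 = 16
  4^3 mod 23 = (16 * 4) mod 23 = 18
  4^4 mod 23 = (18 * 4) mod 23 = 3
  4^5 mod 23 = (3 * 4) mod 23 = 12
Step 2: Result = 12.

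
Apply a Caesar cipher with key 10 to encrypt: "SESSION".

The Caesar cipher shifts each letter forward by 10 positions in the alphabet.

Step 1: For each letter, shift forward by 10 positions (mod 26).
  S (position 18) -> position (18+10) mod 26 = 2 -> C
  E (position 4) -> position (4+10) mod 26 = 14 -> O
  S (position 18) -> position (18+10) mod 26 = 2 -> C
  S (position 18) -> position (18+10) mod 26 = 2 -> C
  I (position 8) -> position (8+10) mod 26 = 18 -> S
  O (position 14) -> position (14+10) mod 26 = 24 -> Y
  N (position 13) -> position (13+10) mod 26 = 23 -> X
Result: COCCSYX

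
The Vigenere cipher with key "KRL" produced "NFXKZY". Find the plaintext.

Step 1: Extend key: KRLKRL
Step 2: Decrypt each letter (c - k) mod 26:
  N(13) - K(10) = (13-10) mod 26 = 3 = D
  F(5) - R(17) = (5-17) mod 26 = 14 = O
  X(23) - L(11) = (23-11) mod 26 = 12 = M
  K(10) - K(10) = (10-10) mod 26 = 0 = A
  Z(25) - R(17) = (25-17) mod 26 = 8 = I
  Y(24) - L(11) = (24-11) mod 26 = 13 = N
Plaintext: DOMAIN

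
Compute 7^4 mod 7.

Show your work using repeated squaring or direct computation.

Step 1: Compute 7^4 mod 7 step by step, reducing modulo 7 at each step.
  7^1 mod 7 = 0
  7^2 mod 7 = (0 * 7) mod 7 = 0
  7^3 mod 7 = (0 * 7) mod 7 = 0
  7^4 mod 7 = (0 * 7) mod 7 = 0
Step 2: Result = 0.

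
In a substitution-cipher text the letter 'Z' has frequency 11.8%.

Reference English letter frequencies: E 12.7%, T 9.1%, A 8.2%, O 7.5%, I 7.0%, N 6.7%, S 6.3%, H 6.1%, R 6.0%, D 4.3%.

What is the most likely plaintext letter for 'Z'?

Step 1: The observed frequency is 11.8%.
Step 2: Compare with English frequencies:
  E: 12.7% (difference: 0.9%) <-- closest
  T: 9.1% (difference: 2.7%)
  A: 8.2% (difference: 3.6%)
  O: 7.5% (difference: 4.3%)
  I: 7.0% (difference: 4.8%)
  N: 6.7% (difference: 5.1%)
  S: 6.3% (difference: 5.5%)
  H: 6.1% (difference: 5.7%)
  R: 6.0% (difference: 5.8%)
  D: 4.3% (difference: 7.5%)
Step 3: 'Z' most likely represents 'E' (frequency 12.7%).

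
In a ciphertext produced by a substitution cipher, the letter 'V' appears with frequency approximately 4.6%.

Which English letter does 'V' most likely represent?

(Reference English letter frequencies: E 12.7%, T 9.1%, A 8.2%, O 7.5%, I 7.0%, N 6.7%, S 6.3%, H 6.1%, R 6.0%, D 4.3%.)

Step 1: The observed frequency is 4.6%.
Step 2: Compare with English frequencies:
  E: 12.7% (difference: 8.1%)
  T: 9.1% (difference: 4.5%)
  A: 8.2% (difference: 3.6%)
  O: 7.5% (difference: 2.9%)
  I: 7.0% (difference: 2.4%)
  N: 6.7% (difference: 2.1%)
  S: 6.3% (difference: 1.7%)
  H: 6.1% (difference: 1.5%)
  R: 6.0% (difference: 1.4%)
  D: 4.3% (difference: 0.3%) <-- closest
Step 3: 'V' most likely represents 'D' (frequency 4.3%).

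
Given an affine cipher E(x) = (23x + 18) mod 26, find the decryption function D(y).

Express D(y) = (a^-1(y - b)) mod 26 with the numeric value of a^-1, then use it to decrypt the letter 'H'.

Step 1: Find a^-1, the modular inverse of 23 mod 26.
Step 2: We need 23 * a^-1 = 1 (mod 26).
Step 3: 23 * 17 = 391 = 15 * 26 + 1, so a^-1 = 17.
Step 4: D(y) = 17(y - 18) mod 26.
Step 5: Apply to 'H' (y = 7): D(7) = 17 * (7 - 18) mod 26 = 17 * -11 mod 26 = 21 -> 'V'.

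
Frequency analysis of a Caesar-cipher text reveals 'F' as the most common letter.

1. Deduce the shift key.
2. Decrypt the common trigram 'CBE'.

Step 1: In English, 'E' is the most frequent letter (12.7%).
Step 2: The most frequent ciphertext letter is 'F' (position 5).
Step 3: Shift = (5 - 4) mod 26 = 1.
Step 4: Decrypt 'CBE' by shifting back 1:
  C -> B
  B -> A
  E -> D
Step 5: 'CBE' decrypts to 'BAD'.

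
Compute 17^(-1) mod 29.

Step 1: We need x such that 17 * x = 1 (mod 29).
Step 2: Using the extended Euclidean algorithm or trial:
  17 * 12 = 204 = 7 * 29 + 1.
Step 3: Since 204 mod 29 = 1, the inverse is x = 12.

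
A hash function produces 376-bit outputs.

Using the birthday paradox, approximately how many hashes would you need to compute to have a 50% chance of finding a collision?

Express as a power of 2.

Step 1: The birthday paradox gives collision probability ~50% after sqrt(2^n) = 2^(n/2) hashes.
Step 2: For 376-bit output: 2^(376/2) = 2^188.
Step 3: Approximately 2^188 hash computations needed.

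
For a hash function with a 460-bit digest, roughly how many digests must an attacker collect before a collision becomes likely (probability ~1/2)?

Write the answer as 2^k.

Step 1: The birthday paradox gives collision probability ~50% after sqrt(2^n) = 2^(n/2) hashes.
Step 2: For 460-bit output: 2^(460/2) = 2^230.
Step 3: Approximately 2^230 hash computations needed.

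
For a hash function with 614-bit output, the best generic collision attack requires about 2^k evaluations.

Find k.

Step 1: The hash has a 614-bit output.
Step 2: Collision resistance means it should be infeasible to find any x != y with h(x) = h(y).
By the birthday bound, a generic collision search succeeds after about sqrt(2^614) = 2^(614/2) = 2^307 evaluations.
Step 3: Security level = 307 bits.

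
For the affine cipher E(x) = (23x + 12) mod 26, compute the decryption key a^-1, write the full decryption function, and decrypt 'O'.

Step 1: Find a^-1, the modular inverse of 23 mod 26.
Step 2: We need 23 * a^-1 = 1 (mod 26).
Step 3: 23 * 17 = 391 = 15 * 26 + 1, so a^-1 = 17.
Step 4: D(y) = 17(y - 12) mod 26.
Step 5: Apply to 'O' (y = 14): D(14) = 17 * (14 - 12) mod 26 = 17 * 2 mod 26 = 8 -> 'I'.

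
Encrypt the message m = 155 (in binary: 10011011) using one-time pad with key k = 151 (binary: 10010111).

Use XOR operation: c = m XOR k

Step 1: Write out the XOR operation bit by bit:
  Message: 10011011
  Key:     10010111
  XOR:     00001100
Step 2: Convert to decimal: 00001100 = 12.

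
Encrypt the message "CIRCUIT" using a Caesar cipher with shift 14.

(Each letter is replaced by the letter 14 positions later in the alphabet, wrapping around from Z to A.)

Step 1: For each letter, shift forward by 14 positions (mod 26).
  C (position 2) -> position (2+14) mod 26 = 16 -> Q
  I (position 8) -> position (8+14) mod 26 = 22 -> W
  R (position 17) -> position (17+14) mod 26 = 5 -> F
  C (position 2) -> position (2+14) mod 26 = 16 -> Q
  U (position 20) -> position (20+14) mod 26 = 8 -> I
  I (position 8) -> position (8+14) mod 26 = 22 -> W
  T (position 19) -> position (19+14) mod 26 = 7 -> H
Result: QWFQIWH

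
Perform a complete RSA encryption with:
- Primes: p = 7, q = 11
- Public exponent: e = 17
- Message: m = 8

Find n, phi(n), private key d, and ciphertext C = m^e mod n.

Step 1: n = 7 * 11 = 77.
Step 2: phi(n) = (7-1)(11-1) = 6 * 10 = 60.
Step 3: Find d = 17^(-1) mod 60 = 53.
  Verify: 17 * 53 = 901 = 1 (mod 60).
Step 4: C = 8^17 mod 77 = 57.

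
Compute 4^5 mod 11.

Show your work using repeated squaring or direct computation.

Step 1: Compute 4^5 mod 11 step by step, reducing modulo 11 at each step.
  4^1 mod 11 = 4
  4^2 mod 11 = (4 * 4) mod 11 = 5
  4^3 mod 11 = (5 * 4) mod 11 = 9
  4^4 mod 11 = (9 * 4) mod 11 = 3
  4^5 mod 11 = (3 * 4) mod 11 = 1
Step 2: Result = 1.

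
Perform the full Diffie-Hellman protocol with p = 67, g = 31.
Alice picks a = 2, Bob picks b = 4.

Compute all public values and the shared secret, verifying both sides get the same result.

Step 1: A = g^a mod p = 31^2 mod 67 = 23.
Step 2: B = g^b mod p = 31^4 mod 67 = 60.
Step 3: Alice computes s = B^a mod p = 60^2 mod 67 = 49.
Step 4: Bob computes s = A^b mod p = 23^4 mod 67 = 49.
Both sides agree: shared secret = 49.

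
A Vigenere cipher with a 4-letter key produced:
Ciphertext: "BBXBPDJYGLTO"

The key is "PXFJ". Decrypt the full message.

Step 1: Key 'PXFJ' has length 4. Extended key: PXFJPXFJPXFJ
Step 2: Decrypt each position:
  B(1) - P(15) = 12 = M
  B(1) - X(23) = 4 = E
  X(23) - F(5) = 18 = S
  B(1) - J(9) = 18 = S
  P(15) - P(15) = 0 = A
  D(3) - X(23) = 6 = G
  J(9) - F(5) = 4 = E
  Y(24) - J(9) = 15 = P
  G(6) - P(15) = 17 = R
  L(11) - X(23) = 14 = O
  T(19) - F(5) = 14 = O
  O(14) - J(9) = 5 = F
Plaintext: MESSAGEPROOF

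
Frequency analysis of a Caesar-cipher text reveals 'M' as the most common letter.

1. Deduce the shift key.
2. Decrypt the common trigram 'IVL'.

Step 1: In English, 'E' is the most frequent letter (12.7%).
Step 2: The most frequent ciphertext letter is 'M' (position 12).
Step 3: Shift = (12 - 4) mod 26 = 8.
Step 4: Decrypt 'IVL' by shifting back 8:
  I -> A
  V -> N
  L -> D
Step 5: 'IVL' decrypts to 'AND'.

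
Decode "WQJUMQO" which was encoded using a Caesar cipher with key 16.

Step 1: Reverse the shift by subtracting 16 from each letter position.
  W (position 22) -> position (22-16) mod 26 = 6 -> G
  Q (position 16) -> position (16-16) mod 26 = 0 -> A
  J (position 9) -> position (9-16) mod 26 = 19 -> T
  U (position 20) -> position (20-16) mod 26 = 4 -> E
  M (position 12) -> position (12-16) mod 26 = 22 -> W
  Q (position 16) -> position (16-16) mod 26 = 0 -> A
  O (position 14) -> position (14-16) mod 26 = 24 -> Y
Decrypted message: GATEWAY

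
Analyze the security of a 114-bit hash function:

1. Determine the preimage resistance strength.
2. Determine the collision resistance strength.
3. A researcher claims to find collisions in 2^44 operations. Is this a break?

Step 1: Preimage resistance requires brute-force of 2^114 operations.
Step 2: Collision resistance (birthday bound) = 2^(114/2) = 2^57.
Step 3: The claimed attack costs 2^44 operations.
Step 4: Since 2^44 < 2^57, the claimed attack beats the generic birthday bound, so collision resistance is broken.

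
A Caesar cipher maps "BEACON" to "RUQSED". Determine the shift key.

Step 1: Compare first letters: B (position 1) -> R (position 17).
Step 2: Shift = (17 - 1) mod 26 = 16.
The shift value is 16.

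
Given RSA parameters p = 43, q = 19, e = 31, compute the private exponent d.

Step 1: n = 43 * 19 = 817.
Step 2: phi(n) = 42 * 18 = 756.
Step 3: Find d such that 31 * d = 1 (mod 756).
Step 4: d = 31^(-1) mod 756 = 439.
Verification: 31 * 439 = 13609 = 18 * 756 + 1.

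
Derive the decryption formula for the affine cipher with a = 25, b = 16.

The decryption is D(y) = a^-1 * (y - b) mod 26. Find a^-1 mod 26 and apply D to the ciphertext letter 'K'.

Step 1: Find a^-1, the modular inverse of 25 mod 26.
Step 2: We need 25 * a^-1 = 1 (mod 26).
Step 3: 25 * 25 = 625 = 24 * 26 + 1, so a^-1 = 25.
Step 4: D(y) = 25(y - 16) mod 26.
Step 5: Apply to 'K' (y = 10): D(10) = 25 * (10 - 16) mod 26 = 25 * -6 mod 26 = 6 -> 'G'.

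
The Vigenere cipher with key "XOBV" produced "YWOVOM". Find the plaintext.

Step 1: Extend key: XOBVXO
Step 2: Decrypt each letter (c - k) mod 26:
  Y(24) - X(23) = (24-23) mod 26 = 1 = B
  W(22) - O(14) = (22-14) mod 26 = 8 = I
  O(14) - B(1) = (14-1) mod 26 = 13 = N
  V(21) - V(21) = (21-21) mod 26 = 0 = A
  O(14) - X(23) = (14-23) mod 26 = 17 = R
  M(12) - O(14) = (12-14) mod 26 = 24 = Y
Plaintext: BINARY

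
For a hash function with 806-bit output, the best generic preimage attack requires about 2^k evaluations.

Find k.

Step 1: The hash has a 806-bit output.
Step 2: Preimage resistance means: given a digest h(x), it should be infeasible to find any input that hashes to it.
With a 806-bit output there are 2^806 possible digests, so a generic brute-force preimage search costs about 2^806 evaluations.
Step 3: Security level = 806 bits.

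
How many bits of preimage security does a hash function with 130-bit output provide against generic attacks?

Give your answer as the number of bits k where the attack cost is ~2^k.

Step 1: The hash has a 130-bit output.
Step 2: Preimage resistance means: given a digest h(x), it should be infeasible to find any input that hashes to it.
With a 130-bit output there are 2^130 possible digests, so a generic brute-force preimage search costs about 2^130 evaluations.
Step 3: Security level = 130 bits.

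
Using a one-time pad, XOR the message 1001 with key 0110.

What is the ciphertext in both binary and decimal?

Step 1: Write out the XOR operation bit by bit:
  Message: 1001
  Key:     0110
  XOR:     1111
Step 2: Convert to decimal: 1111 = 15.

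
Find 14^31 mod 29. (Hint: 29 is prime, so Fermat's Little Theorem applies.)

Step 1: Since 29 is prime, by Fermat's Little Theorem: 14^28 = 1 (mod 29).
Step 2: Reduce exponent: 31 mod 28 = 3.
Step 3: So 14^31 = 14^3 (mod 29).
Step 4: 14^3 mod 29 = 18.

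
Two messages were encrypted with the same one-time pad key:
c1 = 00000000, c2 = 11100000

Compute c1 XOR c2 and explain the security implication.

Step 1: c1 XOR c2 = (m1 XOR k) XOR (m2 XOR k).
Step 2: By XOR associativity/commutativity: = m1 XOR m2 XOR k XOR k = m1 XOR m2.
Step 3: 00000000 XOR 11100000 = 11100000 = 224.
Step 4: The key cancels out! An attacker learns m1 XOR m2 = 224, revealing the relationship between plaintexts.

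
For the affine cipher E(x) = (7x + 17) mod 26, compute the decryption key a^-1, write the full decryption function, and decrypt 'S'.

Step 1: Find a^-1, the modular inverse of 7 mod 26.
Step 2: We need 7 * a^-1 = 1 (mod 26).
Step 3: 7 * 15 = 105 = 4 * 26 + 1, so a^-1 = 15.
Step 4: D(y) = 15(y - 17) mod 26.
Step 5: Apply to 'S' (y = 18): D(18) = 15 * (18 - 17) mod 26 = 15 * 1 mod 26 = 15 -> 'P'.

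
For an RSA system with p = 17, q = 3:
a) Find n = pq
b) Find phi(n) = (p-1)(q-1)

Step 1: n = p * q = 17 * 3 = 51.
Step 2: phi(n) = (p-1)(q-1) = 16 * 2 = 32.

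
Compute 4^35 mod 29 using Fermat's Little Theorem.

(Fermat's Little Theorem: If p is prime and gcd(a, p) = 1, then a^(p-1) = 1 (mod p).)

Step 1: Since 29 is prime, by Fermat's Little Theorem: 4^28 = 1 (mod 29).
Step 2: Reduce exponent: 35 mod 28 = 7.
Step 3: So 4^35 = 4^7 (mod 29).
Step 4: 4^7 mod 29 = 28.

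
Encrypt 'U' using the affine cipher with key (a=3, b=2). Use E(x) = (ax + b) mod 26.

Step 1: Convert 'U' to number: x = 20.
Step 2: E(20) = (3 * 20 + 2) mod 26 = 62 mod 26 = 10.
Step 3: Convert 10 back to letter: K.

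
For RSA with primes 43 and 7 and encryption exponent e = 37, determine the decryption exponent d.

Step 1: n = 43 * 7 = 301.
Step 2: phi(n) = 42 * 6 = 252.
Step 3: Find d such that 37 * d = 1 (mod 252).
Step 4: d = 37^(-1) mod 252 = 109.
Verification: 37 * 109 = 4033 = 16 * 252 + 1.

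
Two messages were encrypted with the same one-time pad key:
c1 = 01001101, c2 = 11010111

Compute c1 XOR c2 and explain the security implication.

Step 1: c1 XOR c2 = (m1 XOR k) XOR (m2 XOR k).
Step 2: By XOR associativity/commutativity: = m1 XOR m2 XOR k XOR k = m1 XOR m2.
Step 3: 01001101 XOR 11010111 = 10011010 = 154.
Step 4: The key cancels out! An attacker learns m1 XOR m2 = 154, revealing the relationship between plaintexts.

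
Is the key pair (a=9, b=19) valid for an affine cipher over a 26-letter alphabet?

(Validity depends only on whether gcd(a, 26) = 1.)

Step 1: Compute gcd(9, 26).
Step 2: gcd(9, 26) = 1.
Since gcd = 1, 9 is coprime with 26, so it is a valid key.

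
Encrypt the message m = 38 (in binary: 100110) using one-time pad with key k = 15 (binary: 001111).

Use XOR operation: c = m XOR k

Step 1: Write out the XOR operation bit by bit:
  Message: 100110
  Key:     001111
  XOR:     101001
Step 2: Convert to decimal: 101001 = 41.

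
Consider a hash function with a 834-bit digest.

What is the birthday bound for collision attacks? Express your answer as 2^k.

Step 1: The birthday paradox gives collision probability ~50% after sqrt(2^n) = 2^(n/2) hashes.
Step 2: For 834-bit output: 2^(834/2) = 2^417.
Step 3: Approximately 2^417 hash computations needed.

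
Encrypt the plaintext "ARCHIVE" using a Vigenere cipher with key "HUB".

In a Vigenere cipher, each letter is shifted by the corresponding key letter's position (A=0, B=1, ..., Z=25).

Step 1: Repeat key to match plaintext length:
  Plaintext: ARCHIVE
  Key:       HUBHUBH
Step 2: Encrypt each letter:
  A(0) + H(7) = (0+7) mod 26 = 7 = H
  R(17) + U(20) = (17+20) mod 26 = 11 = L
  C(2) + B(1) = (2+1) mod 26 = 3 = D
  H(7) + H(7) = (7+7) mod 26 = 14 = O
  I(8) + U(20) = (8+20) mod 26 = 2 = C
  V(21) + B(1) = (21+1) mod 26 = 22 = W
  E(4) + H(7) = (4+7) mod 26 = 11 = L
Ciphertext: HLDOCWL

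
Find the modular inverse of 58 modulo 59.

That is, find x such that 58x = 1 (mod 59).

Step 1: We need x such that 58 * x = 1 (mod 59).
Step 2: Using the extended Euclidean algorithm or trial:
  58 * 58 = 3364 = 57 * 59 + 1.
Step 3: Since 3364 mod 59 = 1, the inverse is x = 58.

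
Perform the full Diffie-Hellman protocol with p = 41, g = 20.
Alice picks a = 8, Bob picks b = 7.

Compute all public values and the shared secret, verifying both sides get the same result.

Step 1: A = g^a mod p = 20^8 mod 41 = 37.
Step 2: B = g^b mod p = 20^7 mod 41 = 8.
Step 3: Alice computes s = B^a mod p = 8^8 mod 41 = 16.
Step 4: Bob computes s = A^b mod p = 37^7 mod 41 = 16.
Both sides agree: shared secret = 16.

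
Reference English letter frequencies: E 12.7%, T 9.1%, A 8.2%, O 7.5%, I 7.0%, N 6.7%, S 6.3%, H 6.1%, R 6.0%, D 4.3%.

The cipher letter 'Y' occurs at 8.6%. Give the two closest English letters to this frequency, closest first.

Step 1: Observed frequency of 'Y' is 8.6%.
Step 2: Compute distances to each reference frequency and sort:
  A (8.2%): difference = 0.4% <-- BEST
  T (9.1%): difference = 0.5% <-- RUNNER-UP
  O (7.5%): difference = 1.1%
  I (7.0%): difference = 1.6%
  N (6.7%): difference = 1.9%
Step 3: Most likely is 'A' (8.2%, diff 0.4%); second most likely is 'T' (9.1%, diff 0.5%).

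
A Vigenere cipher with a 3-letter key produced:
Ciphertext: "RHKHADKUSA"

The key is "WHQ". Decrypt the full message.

Step 1: Key 'WHQ' has length 3. Extended key: WHQWHQWHQW
Step 2: Decrypt each position:
  R(17) - W(22) = 21 = V
  H(7) - H(7) = 0 = A
  K(10) - Q(16) = 20 = U
  H(7) - W(22) = 11 = L
  A(0) - H(7) = 19 = T
  D(3) - Q(16) = 13 = N
  K(10) - W(22) = 14 = O
  U(20) - H(7) = 13 = N
  S(18) - Q(16) = 2 = C
  A(0) - W(22) = 4 = E
Plaintext: VAULTNONCE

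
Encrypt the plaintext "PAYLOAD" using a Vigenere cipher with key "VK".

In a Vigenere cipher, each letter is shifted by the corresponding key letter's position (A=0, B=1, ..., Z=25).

Step 1: Repeat key to match plaintext length:
  Plaintext: PAYLOAD
  Key:       VKVKVKV
Step 2: Encrypt each letter:
  P(15) + V(21) = (15+21) mod 26 = 10 = K
  A(0) + K(10) = (0+10) mod 26 = 10 = K
  Y(24) + V(21) = (24+21) mod 26 = 19 = T
  L(11) + K(10) = (11+10) mod 26 = 21 = V
  O(14) + V(21) = (14+21) mod 26 = 9 = J
  A(0) + K(10) = (0+10) mod 26 = 10 = K
  D(3) + V(21) = (3+21) mod 26 = 24 = Y
Ciphertext: KKTVJKY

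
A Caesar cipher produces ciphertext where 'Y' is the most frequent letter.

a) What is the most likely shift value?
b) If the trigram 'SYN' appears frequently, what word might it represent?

Step 1: In English, 'E' is the most frequent letter (12.7%).
Step 2: The most frequent ciphertext letter is 'Y' (position 24).
Step 3: Shift = (24 - 4) mod 26 = 20.
Step 4: Decrypt 'SYN' by shifting back 20:
  S -> Y
  Y -> E
  N -> T
Step 5: 'SYN' decrypts to 'YET'.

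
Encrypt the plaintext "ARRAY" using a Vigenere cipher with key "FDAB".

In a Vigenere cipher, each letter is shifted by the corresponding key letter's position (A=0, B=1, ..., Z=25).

Step 1: Repeat key to match plaintext length:
  Plaintext: ARRAY
  Key:       FDABF
Step 2: Encrypt each letter:
  A(0) + F(5) = (0+5) mod 26 = 5 = F
  R(17) + D(3) = (17+3) mod 26 = 20 = U
  R(17) + A(0) = (17+0) mod 26 = 17 = R
  A(0) + B(1) = (0+1) mod 26 = 1 = B
  Y(24) + F(5) = (24+5) mod 26 = 3 = D
Ciphertext: FURBD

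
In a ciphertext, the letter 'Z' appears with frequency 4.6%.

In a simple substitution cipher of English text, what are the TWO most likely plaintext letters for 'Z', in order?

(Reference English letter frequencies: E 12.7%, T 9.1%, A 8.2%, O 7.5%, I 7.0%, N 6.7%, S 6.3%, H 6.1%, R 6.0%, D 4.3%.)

Step 1: Observed frequency of 'Z' is 4.6%.
Step 2: Compute distances to each reference frequency and sort:
  D (4.3%): difference = 0.3% <-- BEST
  R (6.0%): difference = 1.4% <-- RUNNER-UP
  H (6.1%): difference = 1.5%
  S (6.3%): difference = 1.7%
  N (6.7%): difference = 2.1%
Step 3: Most likely is 'D' (4.3%, diff 0.3%); second most likely is 'R' (6.0%, diff 1.4%).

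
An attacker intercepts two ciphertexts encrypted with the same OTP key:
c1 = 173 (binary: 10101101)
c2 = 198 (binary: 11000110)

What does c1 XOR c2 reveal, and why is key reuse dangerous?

Step 1: c1 XOR c2 = (m1 XOR k) XOR (m2 XOR k).
Step 2: By XOR associativity/commutativity: = m1 XOR m2 XOR k XOR k = m1 XOR m2.
Step 3: 10101101 XOR 11000110 = 01101011 = 107.
Step 4: The key cancels out! An attacker learns m1 XOR m2 = 107, revealing the relationship between plaintexts.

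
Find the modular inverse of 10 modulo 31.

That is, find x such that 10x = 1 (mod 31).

Step 1: We need x such that 10 * x = 1 (mod 31).
Step 2: Using the extended Euclidean algorithm or trial:
  10 * 28 = 280 = 9 * 31 + 1.
Step 3: Since 280 mod 31 = 1, the inverse is x = 28.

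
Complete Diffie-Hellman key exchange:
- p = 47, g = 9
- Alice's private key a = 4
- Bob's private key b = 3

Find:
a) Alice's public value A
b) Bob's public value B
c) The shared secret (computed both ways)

Step 1: A = g^a mod p = 9^4 mod 47 = 28.
Step 2: B = g^b mod p = 9^3 mod 47 = 24.
Step 3: Alice computes s = B^a mod p = 24^4 mod 47 = 3.
Step 4: Bob computes s = A^b mod p = 28^3 mod 47 = 3.
Both sides agree: shared secret = 3.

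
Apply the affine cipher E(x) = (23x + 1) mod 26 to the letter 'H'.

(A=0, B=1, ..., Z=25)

Step 1: Convert 'H' to number: x = 7.
Step 2: E(7) = (23 * 7 + 1) mod 26 = 162 mod 26 = 6.
Step 3: Convert 6 back to letter: G.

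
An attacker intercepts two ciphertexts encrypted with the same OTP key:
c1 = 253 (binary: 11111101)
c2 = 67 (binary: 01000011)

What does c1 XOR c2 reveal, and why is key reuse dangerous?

Step 1: c1 XOR c2 = (m1 XOR k) XOR (m2 XOR k).
Step 2: By XOR associativity/commutativity: = m1 XOR m2 XOR k XOR k = m1 XOR m2.
Step 3: 11111101 XOR 01000011 = 10111110 = 190.
Step 4: The key cancels out! An attacker learns m1 XOR m2 = 190, revealing the relationship between plaintexts.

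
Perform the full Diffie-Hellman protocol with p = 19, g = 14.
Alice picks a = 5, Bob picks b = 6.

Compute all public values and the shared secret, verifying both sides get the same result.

Step 1: A = g^a mod p = 14^5 mod 19 = 10.
Step 2: B = g^b mod p = 14^6 mod 19 = 7.
Step 3: Alice computes s = B^a mod p = 7^5 mod 19 = 11.
Step 4: Bob computes s = A^b mod p = 10^6 mod 19 = 11.
Both sides agree: shared secret = 11.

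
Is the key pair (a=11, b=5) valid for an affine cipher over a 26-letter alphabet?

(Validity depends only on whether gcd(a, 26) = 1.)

Step 1: Compute gcd(11, 26).
Step 2: gcd(11, 26) = 1.
Since gcd = 1, 11 is coprime with 26, so it is a valid key.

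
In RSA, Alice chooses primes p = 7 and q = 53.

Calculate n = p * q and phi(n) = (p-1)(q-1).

Step 1: n = p * q = 7 * 53 = 371.
Step 2: phi(n) = (p-1)(q-1) = 6 * 52 = 312.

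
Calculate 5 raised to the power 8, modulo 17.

Step 1: Compute 5^8 mod 17 step by step, reducing modulo 17 at each step.
  5^1 mod 17 = 5
  5^2 mod 17 = (5 * 5) mod 17 = 8
  5^3 mod 17 = (8 * 5) mod 17 = 6
  5^4 mod 17 = (6 * 5) mod 17 = 13
  5^5 mod 17 = (13 * 5) mod 17 = 14
  5^6 mod 17 = (14 * 5) mod 17 = 2
  5^7 mod 17 = (2 * 5) mod 17 = 10
  5^8 mod 17 = (10 * 5) mod 17 = 16
Step 2: Result = 16.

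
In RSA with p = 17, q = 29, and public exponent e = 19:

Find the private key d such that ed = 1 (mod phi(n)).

Step 1: n = 17 * 29 = 493.
Step 2: phi(n) = 16 * 28 = 448.
Step 3: Find d such that 19 * d = 1 (mod 448).
Step 4: d = 19^(-1) mod 448 = 283.
Verification: 19 * 283 = 5377 = 12 * 448 + 1.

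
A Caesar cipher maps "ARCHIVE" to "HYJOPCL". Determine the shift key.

Step 1: Compare first letters: A (position 0) -> H (position 7).
Step 2: Shift = (7 - 0) mod 26 = 7.
The shift value is 7.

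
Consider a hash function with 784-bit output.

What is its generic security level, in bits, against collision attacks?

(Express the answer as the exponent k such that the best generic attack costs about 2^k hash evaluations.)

Step 1: The hash has a 784-bit output.
Step 2: Collision resistance means it should be infeasible to find any x != y with h(x) = h(y).
By the birthday bound, a generic collision search succeeds after about sqrt(2^784) = 2^(784/2) = 2^392 evaluations.
Step 3: Security level = 392 bits.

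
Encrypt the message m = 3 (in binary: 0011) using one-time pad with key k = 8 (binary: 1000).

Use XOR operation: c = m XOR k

Step 1: Write out the XOR operation bit by bit:
  Message: 0011
  Key:     1000
  XOR:     1011
Step 2: Convert to decimal: 1011 = 11.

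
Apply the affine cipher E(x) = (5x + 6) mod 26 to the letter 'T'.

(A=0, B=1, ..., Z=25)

Step 1: Convert 'T' to number: x = 19.
Step 2: E(19) = (5 * 19 + 6) mod 26 = 101 mod 26 = 23.
Step 3: Convert 23 back to letter: X.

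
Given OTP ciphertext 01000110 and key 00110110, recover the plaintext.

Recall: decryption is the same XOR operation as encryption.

Step 1: XOR ciphertext with key:
  Ciphertext: 01000110
  Key:        00110110
  XOR:        01110000
Step 2: Plaintext = 01110000 = 112 in decimal.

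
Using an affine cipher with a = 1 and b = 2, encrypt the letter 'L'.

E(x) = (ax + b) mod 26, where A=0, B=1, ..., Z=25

Step 1: Convert 'L' to number: x = 11.
Step 2: E(11) = (1 * 11 + 2) mod 26 = 13 mod 26 = 13.
Step 3: Convert 13 back to letter: N.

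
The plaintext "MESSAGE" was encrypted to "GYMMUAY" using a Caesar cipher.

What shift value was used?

Step 1: Compare first letters: M (position 12) -> G (position 6).
Step 2: Shift = (6 - 12) mod 26 = 20.
The shift value is 20.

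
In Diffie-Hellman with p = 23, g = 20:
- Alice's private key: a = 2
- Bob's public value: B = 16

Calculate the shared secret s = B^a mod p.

Step 1: s = B^a mod p = 16^2 mod 23.
  16^1 mod 23 = 16
  16^2 mod 23 = (16 * 16) mod 23 = 3
Result: shared secret = 3.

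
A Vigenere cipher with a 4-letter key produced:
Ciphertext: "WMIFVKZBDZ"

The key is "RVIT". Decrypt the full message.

Step 1: Key 'RVIT' has length 4. Extended key: RVITRVITRV
Step 2: Decrypt each position:
  W(22) - R(17) = 5 = F
  M(12) - V(21) = 17 = R
  I(8) - I(8) = 0 = A
  F(5) - T(19) = 12 = M
  V(21) - R(17) = 4 = E
  K(10) - V(21) = 15 = P
  Z(25) - I(8) = 17 = R
  B(1) - T(19) = 8 = I
  D(3) - R(17) = 12 = M
  Z(25) - V(21) = 4 = E
Plaintext: FRAMEPRIME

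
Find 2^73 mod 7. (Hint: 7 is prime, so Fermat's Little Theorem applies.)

Step 1: Since 7 is prime, by Fermat's Little Theorem: 2^6 = 1 (mod 7).
Step 2: Reduce exponent: 73 mod 6 = 1.
Step 3: So 2^73 = 2^1 (mod 7).
Step 4: 2^1 mod 7 = 2.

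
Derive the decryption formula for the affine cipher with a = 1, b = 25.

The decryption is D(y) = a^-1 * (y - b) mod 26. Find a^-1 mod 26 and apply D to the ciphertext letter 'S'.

Step 1: Find a^-1, the modular inverse of 1 mod 26.
Step 2: We need 1 * a^-1 = 1 (mod 26).
Step 3: 1 * 1 = 1 = 0 * 26 + 1, so a^-1 = 1.
Step 4: D(y) = 1(y - 25) mod 26.
Step 5: Apply to 'S' (y = 18): D(18) = 1 * (18 - 25) mod 26 = 1 * -7 mod 26 = 19 -> 'T'.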